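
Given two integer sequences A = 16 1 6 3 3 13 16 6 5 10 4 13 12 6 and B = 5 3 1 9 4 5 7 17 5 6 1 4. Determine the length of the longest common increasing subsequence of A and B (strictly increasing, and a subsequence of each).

3

For each value that appears in both, track the longest common increasing run ending there.
The best achievable length is 3; one witness is 3, 4, 6 (A-positions 4,11,14, B-positions 2,5,10).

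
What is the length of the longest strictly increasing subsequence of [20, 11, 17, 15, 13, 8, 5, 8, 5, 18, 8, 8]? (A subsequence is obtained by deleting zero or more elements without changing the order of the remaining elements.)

3

Scanning left to right, the best length ending at each element is: 20→1, 11→1, 17→2, 15→2, 13→2, 8→1, 5→1, 8→2, 5→1, 18→3, 8→2, 8→2.
So the longest increasing subsequence has length 3, e.g. 11, 17, 18.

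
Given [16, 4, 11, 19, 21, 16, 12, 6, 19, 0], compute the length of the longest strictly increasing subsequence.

4

Scanning left to right, the best length ending at each element is: 16→1, 4→1, 11→2, 19→3, 21→4, 16→3, 12→3, 6→2, 19→4, 0→1.
So the longest increasing subsequence has length 4, e.g. 4, 11, 19, 21.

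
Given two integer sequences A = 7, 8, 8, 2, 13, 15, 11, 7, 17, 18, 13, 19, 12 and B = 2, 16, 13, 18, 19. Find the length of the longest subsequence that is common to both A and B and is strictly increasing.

For each value that appears in both, track the longest common increasing run ending there.
The best achievable length is 4; one witness is 2, 13, 18, 19 (A-positions 4,5,10,12, B-positions 1,3,4,5).

4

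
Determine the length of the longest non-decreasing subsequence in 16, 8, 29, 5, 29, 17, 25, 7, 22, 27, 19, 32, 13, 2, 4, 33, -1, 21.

Scanning left to right, the best length ending at each element is: 16→1, 8→1, 29→2, 5→1, 29→3, 17→2, 25→3, 7→2, 22→3, 27→4, 19→3, 32→5, 13→3, 2→1, 4→2, 33→6, -1→1, 21→4.
So the longest non-decreasing subsequence has length 6, e.g. 16, 17, 25, 27, 32, 33.

6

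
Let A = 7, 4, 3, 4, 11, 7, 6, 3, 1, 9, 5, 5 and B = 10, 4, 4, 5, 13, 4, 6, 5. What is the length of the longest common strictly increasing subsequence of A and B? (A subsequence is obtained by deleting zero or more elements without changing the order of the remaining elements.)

A longest common strictly increasing subsequence is 4, 5 (length 2); it appears in order in both A and B, and no longer such subsequence exists.

2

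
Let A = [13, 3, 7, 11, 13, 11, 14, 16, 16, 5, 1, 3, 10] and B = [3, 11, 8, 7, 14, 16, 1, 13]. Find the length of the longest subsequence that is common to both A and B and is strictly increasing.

A longest common strictly increasing subsequence is 3, 11, 14, 16 (length 4); it appears in order in both A and B, and no longer such subsequence exists.

4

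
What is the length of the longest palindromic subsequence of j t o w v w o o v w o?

8

Using dp[i][j] = 2 + dp[i+1][j−1] if the ends match, else max(dp[i+1][j], dp[i][j−1]):
dp[1][11] = 8. A witness is owvoovwo at positions 3,4,5,7,8,9,10,11.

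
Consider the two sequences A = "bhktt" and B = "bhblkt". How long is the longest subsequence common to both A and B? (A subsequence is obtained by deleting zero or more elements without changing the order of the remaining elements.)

Backtracking the LCS table gives one alignment: b (A1,B1) → h (A2,B2) → k (A3,B5) → t (A5,B6).
So the longest common subsequence has length 4.

4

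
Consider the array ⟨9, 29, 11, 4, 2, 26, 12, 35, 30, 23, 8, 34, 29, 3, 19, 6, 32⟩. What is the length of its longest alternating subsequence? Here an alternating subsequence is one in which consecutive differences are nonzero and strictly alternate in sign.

A longest alternating subsequence is 9, 29, 11, 26, 12, 35, 30, 34, 3, 19, 6, 32 (positions 1,2,3,6,7,8,9,12,14,15,16,17); its 11 consecutive differences strictly alternate in sign, and length 12 is optimal.

12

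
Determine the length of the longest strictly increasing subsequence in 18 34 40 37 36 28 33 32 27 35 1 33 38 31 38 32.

5

Let dp[i] be the longest increasing subsequence ending at position i. Then dp = [1, 2, 3, 3, 3, 2, 3, 3, 2, 4, 1, 4, 5, 3, 5, 4].
The maximum is 5; one witness is 18, 28, 33, 35, 38 at positions 1,6,7,10,13.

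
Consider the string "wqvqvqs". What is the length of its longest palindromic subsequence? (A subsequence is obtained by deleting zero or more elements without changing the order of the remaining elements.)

5

One longest palindromic subsequence is qvqvq (positions 2,3,4,5,6); it reads the same forward and backward, and the interval DP gives dp[1][7] = 5.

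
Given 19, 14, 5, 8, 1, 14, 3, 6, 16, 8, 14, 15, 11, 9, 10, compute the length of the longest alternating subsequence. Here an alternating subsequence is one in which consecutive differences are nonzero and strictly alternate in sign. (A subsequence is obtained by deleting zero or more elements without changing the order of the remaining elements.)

11

Track the best alternating length ending on an up-step vs a down-step at each position: up/down = 1/1, 1/2, 1/2, 3/2, 1/4, 5/2, 5/6, 7/6, 7/2, 7/8, 9/8, 9/8, 9/10, 9/10, 11/10.
The maximum over both is 11; one such subsequence is 19, 5, 8, 1, 14, 3, 16, 8, 14, 9, 10.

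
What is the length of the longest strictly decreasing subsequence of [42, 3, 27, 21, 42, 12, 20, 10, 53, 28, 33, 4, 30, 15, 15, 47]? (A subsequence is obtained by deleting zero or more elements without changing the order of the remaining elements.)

Let dp[i] be the longest decreasing subsequence ending at position i. Then dp = [1, 2, 2, 3, 1, 4, 4, 5, 1, 2, 2, 6, 3, 5, 5, 2].
The maximum is 6; one witness is 42, 27, 21, 12, 10, 4 at positions 1,3,4,6,8,12.

6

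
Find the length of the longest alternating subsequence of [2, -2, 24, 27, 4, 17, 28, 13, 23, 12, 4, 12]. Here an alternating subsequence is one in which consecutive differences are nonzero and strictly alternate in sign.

9

A longest alternating subsequence is 2, -2, 24, 4, 17, 13, 23, 4, 12 (positions 1,2,3,5,6,8,9,11,12); its 8 consecutive differences strictly alternate in sign, and length 9 is optimal.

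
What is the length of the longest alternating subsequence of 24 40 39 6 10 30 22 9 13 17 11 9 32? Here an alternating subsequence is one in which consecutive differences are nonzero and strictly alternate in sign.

Track the best alternating length ending on an up-step vs a down-step at each position: up/down = 1/1, 2/1, 2/3, 1/3, 4/3, 4/3, 4/5, 4/5, 6/5, 6/5, 6/7, 4/7, 8/3.
The maximum over both is 8; one such subsequence is 24, 40, 6, 10, 9, 13, 11, 32.

8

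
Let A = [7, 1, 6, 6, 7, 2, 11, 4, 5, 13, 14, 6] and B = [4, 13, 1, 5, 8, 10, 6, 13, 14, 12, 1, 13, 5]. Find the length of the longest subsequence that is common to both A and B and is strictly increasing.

4

A longest common strictly increasing subsequence is 4, 5, 13, 14 (length 4); it appears in order in both A and B, and no longer such subsequence exists.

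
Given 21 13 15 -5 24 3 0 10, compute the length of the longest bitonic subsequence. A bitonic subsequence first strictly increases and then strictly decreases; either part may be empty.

One longest bitonic subsequence is 13, 15, 24, 3, 0 (positions 2,3,5,6,7): it rises to 24 then falls. Length 5 is optimal.

5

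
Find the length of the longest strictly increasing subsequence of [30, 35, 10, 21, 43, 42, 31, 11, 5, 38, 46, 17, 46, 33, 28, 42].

Scanning left to right, the best length ending at each element is: 30→1, 35→2, 10→1, 21→2, 43→3, 42→3, 31→3, 11→2, 5→1, 38→4, 46→5, 17→3, 46→5, 33→4, 28→4, 42→5.
So the longest increasing subsequence has length 5, e.g. 10, 21, 31, 38, 46.

5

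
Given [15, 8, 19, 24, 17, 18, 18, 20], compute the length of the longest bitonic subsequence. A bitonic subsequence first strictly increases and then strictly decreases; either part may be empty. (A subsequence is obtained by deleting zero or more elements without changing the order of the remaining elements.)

4

One longest bitonic subsequence is 15, 19, 24, 20 (positions 1,3,4,8): it rises to 24 then falls. Length 4 is optimal.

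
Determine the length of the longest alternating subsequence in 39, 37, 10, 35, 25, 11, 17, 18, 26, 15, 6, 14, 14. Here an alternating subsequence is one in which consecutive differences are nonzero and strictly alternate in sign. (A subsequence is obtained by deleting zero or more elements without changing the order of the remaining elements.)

7

Track the best alternating length ending on an up-step vs a down-step at each position: up/down = 1/1, 1/2, 1/2, 3/2, 3/4, 3/4, 5/4, 5/4, 5/4, 5/6, 1/6, 7/6, 7/6.
The maximum over both is 7; one such subsequence is 39, 10, 35, 11, 17, 6, 14.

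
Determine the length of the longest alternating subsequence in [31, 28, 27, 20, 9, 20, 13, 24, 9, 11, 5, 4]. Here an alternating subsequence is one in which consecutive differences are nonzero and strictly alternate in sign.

8

A longest alternating subsequence is 31, 9, 20, 13, 24, 9, 11, 5 (positions 1,5,6,7,8,9,10,11); its 7 consecutive differences strictly alternate in sign, and length 8 is optimal.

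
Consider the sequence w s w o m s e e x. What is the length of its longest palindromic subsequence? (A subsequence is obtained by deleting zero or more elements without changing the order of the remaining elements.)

3

One longest palindromic subsequence is sms (positions 2,5,6); it reads the same forward and backward, and the interval DP gives dp[1][9] = 3.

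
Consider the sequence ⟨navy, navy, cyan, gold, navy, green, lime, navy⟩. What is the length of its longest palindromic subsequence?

One longest palindromic subsequence is navy navy gold navy navy (positions 1,2,4,5,8); it reads the same forward and backward, and the interval DP gives dp[1][8] = 5.

5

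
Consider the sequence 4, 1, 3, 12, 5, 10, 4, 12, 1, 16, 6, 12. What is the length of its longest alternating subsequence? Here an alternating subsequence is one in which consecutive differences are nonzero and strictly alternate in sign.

Track the best alternating length ending on an up-step vs a down-step at each position: up/down = 1/1, 1/2, 3/2, 3/1, 3/4, 5/4, 3/6, 7/1, 1/8, 9/1, 9/10, 11/10.
The maximum over both is 11; one such subsequence is 4, 1, 12, 5, 10, 4, 12, 1, 16, 6, 12.

11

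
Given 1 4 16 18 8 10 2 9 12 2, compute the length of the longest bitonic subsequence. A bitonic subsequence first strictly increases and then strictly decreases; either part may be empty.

7

Let inc[i] be the LIS ending at i and dec[i] the longest strictly decreasing subsequence starting at i. inc = [1, 2, 3, 4, 3, 4, 2, 4, 5, 2], dec = [1, 2, 4, 4, 2, 3, 1, 2, 2, 1].
max_i inc[i]+dec[i]−1 = 7, with one witness 1, 4, 16, 18, 10, 9, 2.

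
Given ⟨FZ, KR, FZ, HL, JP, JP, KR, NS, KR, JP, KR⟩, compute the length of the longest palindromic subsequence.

Using dp[i][j] = 2 + dp[i+1][j−1] if the ends match, else max(dp[i+1][j], dp[i][j−1]):
dp[1][11] = 7. A witness is KR JP KR NS KR JP KR at positions 2,5,7,8,9,10,11.

7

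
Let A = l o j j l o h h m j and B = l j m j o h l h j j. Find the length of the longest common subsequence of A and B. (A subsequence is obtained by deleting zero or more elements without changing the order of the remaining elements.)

Backtracking the LCS table gives one alignment: l (A1,B1) → j (A3,B2) → j (A4,B4) → o (A6,B5) → h (A7,B6) → h (A8,B8) → j (A10,B10).
So the longest common subsequence has length 7.

7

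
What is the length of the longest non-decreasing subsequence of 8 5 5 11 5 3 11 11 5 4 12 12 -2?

Scanning left to right, the best length ending at each element is: 8→1, 5→1, 5→2, 11→3, 5→3, 3→1, 11→4, 11→5, 5→4, 4→2, 12→6, 12→7, -2→1.
So the longest non-decreasing subsequence has length 7, e.g. 5, 5, 11, 11, 11, 12, 12.

7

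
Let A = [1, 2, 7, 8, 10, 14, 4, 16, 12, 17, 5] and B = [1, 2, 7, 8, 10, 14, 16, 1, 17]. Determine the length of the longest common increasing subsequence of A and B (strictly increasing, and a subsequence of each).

A longest common strictly increasing subsequence is 1, 2, 7, 8, 10, 14, 16, 17 (length 8); it appears in order in both A and B, and no longer such subsequence exists.

8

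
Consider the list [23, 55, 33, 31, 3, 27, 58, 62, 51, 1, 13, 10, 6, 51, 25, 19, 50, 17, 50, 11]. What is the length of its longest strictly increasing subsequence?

4

Let dp[i] be the longest increasing subsequence ending at position i. Then dp = [1, 2, 2, 2, 1, 2, 3, 4, 3, 1, 2, 2, 2, 3, 3, 3, 4, 3, 4, 3].
The maximum is 4; one witness is 23, 55, 58, 62 at positions 1,2,7,8.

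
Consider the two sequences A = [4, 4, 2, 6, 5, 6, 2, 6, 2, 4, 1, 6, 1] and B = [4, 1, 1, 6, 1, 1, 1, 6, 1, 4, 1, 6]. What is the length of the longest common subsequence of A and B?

6

A longest common subsequence is 4, 6, 6, 4, 1, 6 (length 6); the LCS DP confirms no longer common subsequence exists.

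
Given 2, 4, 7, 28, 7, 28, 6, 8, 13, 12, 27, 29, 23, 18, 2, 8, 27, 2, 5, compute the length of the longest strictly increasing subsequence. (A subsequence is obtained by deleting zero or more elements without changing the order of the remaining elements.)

7

Scanning left to right, the best length ending at each element is: 2→1, 4→2, 7→3, 28→4, 7→3, 28→4, 6→3, 8→4, 13→5, 12→5, 27→6, 29→7, 23→6, 18→6, 2→1, 8→4, 27→7, 2→1, 5→3.
So the longest increasing subsequence has length 7, e.g. 2, 4, 7, 8, 13, 27, 29.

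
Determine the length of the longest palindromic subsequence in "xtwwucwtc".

Using dp[i][j] = 2 + dp[i+1][j−1] if the ends match, else max(dp[i+1][j], dp[i][j−1]):
dp[1][9] = 5. A witness is twcwt at positions 2,3,6,7,8.

5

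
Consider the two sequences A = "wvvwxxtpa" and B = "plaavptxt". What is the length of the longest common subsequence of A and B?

A longest common subsequence is vxt (length 3); the LCS DP confirms no longer common subsequence exists.

3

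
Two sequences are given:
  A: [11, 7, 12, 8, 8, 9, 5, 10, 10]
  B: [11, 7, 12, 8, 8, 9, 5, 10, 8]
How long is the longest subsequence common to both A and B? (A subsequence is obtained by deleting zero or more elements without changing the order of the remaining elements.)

Backtracking the LCS table gives one alignment: 11 (A1,B1) → 7 (A2,B2) → 12 (A3,B3) → 8 (A4,B4) → 8 (A5,B5) → 9 (A6,B6) → 5 (A7,B7) → 10 (A8,B8).
So the longest common subsequence has length 8.

8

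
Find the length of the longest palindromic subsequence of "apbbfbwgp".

One longest palindromic subsequence is pbfbp (positions 2,4,5,6,9); it reads the same forward and backward, and the interval DP gives dp[1][9] = 5.

5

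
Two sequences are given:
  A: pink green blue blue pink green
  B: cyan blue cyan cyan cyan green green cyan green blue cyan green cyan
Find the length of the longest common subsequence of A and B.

3

Backtracking the LCS table gives one alignment: green (A2,B9) → blue (A3,B10) → green (A6,B12).
So the longest common subsequence has length 3.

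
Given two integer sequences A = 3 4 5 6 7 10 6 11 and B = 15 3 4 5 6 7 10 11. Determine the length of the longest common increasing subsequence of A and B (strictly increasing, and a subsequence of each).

7

For each value that appears in both, track the longest common increasing run ending there.
The best achievable length is 7; one witness is 3, 4, 5, 6, 7, 10, 11 (A-positions 1,2,3,4,5,6,8, B-positions 2,3,4,5,6,7,8).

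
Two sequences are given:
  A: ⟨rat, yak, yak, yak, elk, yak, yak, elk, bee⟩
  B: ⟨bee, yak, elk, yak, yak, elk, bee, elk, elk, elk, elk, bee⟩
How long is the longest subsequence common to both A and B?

Backtracking the LCS table gives one alignment: yak (A2,B2) → yak (A3,B4) → yak (A4,B5) → elk (A5,B10) → elk (A8,B11) → bee (A9,B12).
So the longest common subsequence has length 6.

6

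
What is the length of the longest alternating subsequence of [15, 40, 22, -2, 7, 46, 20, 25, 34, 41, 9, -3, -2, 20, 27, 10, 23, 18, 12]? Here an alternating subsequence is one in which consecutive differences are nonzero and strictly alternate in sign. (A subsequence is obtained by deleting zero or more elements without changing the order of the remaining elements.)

A longest alternating subsequence is 15, 40, 22, 46, 20, 25, 9, 20, 10, 23, 18 (positions 1,2,3,6,7,8,11,14,16,17,18); its 10 consecutive differences strictly alternate in sign, and length 11 is optimal.

11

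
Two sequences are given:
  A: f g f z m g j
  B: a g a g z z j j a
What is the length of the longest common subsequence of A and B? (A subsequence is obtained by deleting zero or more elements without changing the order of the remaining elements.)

Backtracking the LCS table gives one alignment: g (A2,B4) → z (A4,B6) → j (A7,B8).
So the longest common subsequence has length 3.

3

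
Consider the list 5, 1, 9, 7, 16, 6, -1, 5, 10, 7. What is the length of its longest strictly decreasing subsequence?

4

One longest decreasing subsequence is 9, 7, 6, -1 (positions 3,4,6,7), of length 4; no longer one exists.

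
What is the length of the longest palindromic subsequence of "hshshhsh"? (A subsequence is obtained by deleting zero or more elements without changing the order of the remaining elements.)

Using dp[i][j] = 2 + dp[i+1][j−1] if the ends match, else max(dp[i+1][j], dp[i][j−1]):
dp[1][8] = 7. A witness is hshhhsh at positions 1,2,3,5,6,7,8.

7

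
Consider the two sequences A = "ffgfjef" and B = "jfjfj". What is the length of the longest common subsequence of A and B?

Backtracking the LCS table gives one alignment: f (A1,B2) → f (A4,B4) → j (A5,B5).
So the longest common subsequence has length 3.

3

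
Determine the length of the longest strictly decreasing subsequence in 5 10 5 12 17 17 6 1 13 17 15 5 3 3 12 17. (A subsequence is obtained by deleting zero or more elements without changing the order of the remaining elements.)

Let dp[i] be the longest decreasing subsequence ending at position i. Then dp = [1, 1, 2, 1, 1, 1, 2, 3, 2, 1, 2, 3, 4, 4, 3, 1].
The maximum is 4; one witness is 10, 6, 5, 3 at positions 2,7,12,13.

4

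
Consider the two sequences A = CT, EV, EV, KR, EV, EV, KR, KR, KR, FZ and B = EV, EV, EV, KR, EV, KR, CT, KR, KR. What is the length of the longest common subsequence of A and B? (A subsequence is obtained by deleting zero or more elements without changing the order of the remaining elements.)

7

Backtracking the LCS table gives one alignment: EV (A2,B2) → EV (A3,B3) → KR (A4,B4) → EV (A6,B5) → KR (A7,B6) → KR (A8,B8) → KR (A9,B9).
So the longest common subsequence has length 7.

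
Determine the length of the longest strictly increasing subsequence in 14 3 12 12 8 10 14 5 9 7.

Let dp[i] be the longest increasing subsequence ending at position i. Then dp = [1, 1, 2, 2, 2, 3, 4, 2, 3, 3].
The maximum is 4; one witness is 3, 8, 10, 14 at positions 2,5,6,7.

4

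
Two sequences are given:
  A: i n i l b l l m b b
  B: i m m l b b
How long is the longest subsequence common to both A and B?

4

Backtracking the LCS table gives one alignment: i (A1,B1) → l (A7,B4) → b (A9,B5) → b (A10,B6).
So the longest common subsequence has length 4.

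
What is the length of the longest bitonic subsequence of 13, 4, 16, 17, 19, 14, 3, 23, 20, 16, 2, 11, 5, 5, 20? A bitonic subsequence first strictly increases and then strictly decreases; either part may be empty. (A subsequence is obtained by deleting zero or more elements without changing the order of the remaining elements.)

9

Let inc[i] be the LIS ending at i and dec[i] the longest strictly decreasing subsequence starting at i. inc = [1, 1, 2, 3, 4, 2, 1, 5, 5, 3, 1, 2, 2, 2, 5], dec = [4, 3, 4, 4, 4, 3, 2, 5, 4, 3, 1, 2, 1, 1, 1].
max_i inc[i]+dec[i]−1 = 9, with one witness 13, 16, 17, 19, 23, 20, 16, 11, 5.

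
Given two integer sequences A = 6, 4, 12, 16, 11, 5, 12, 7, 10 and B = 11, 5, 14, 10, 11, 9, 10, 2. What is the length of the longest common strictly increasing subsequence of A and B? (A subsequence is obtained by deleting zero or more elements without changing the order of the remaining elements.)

A longest common strictly increasing subsequence is 5, 10 (length 2); it appears in order in both A and B, and no longer such subsequence exists.

2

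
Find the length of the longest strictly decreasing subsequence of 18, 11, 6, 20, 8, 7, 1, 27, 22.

Scanning left to right, the best length ending at each element is: 18→1, 11→2, 6→3, 20→1, 8→3, 7→4, 1→5, 27→1, 22→2.
So the longest decreasing subsequence has length 5, e.g. 18, 11, 8, 7, 1.

5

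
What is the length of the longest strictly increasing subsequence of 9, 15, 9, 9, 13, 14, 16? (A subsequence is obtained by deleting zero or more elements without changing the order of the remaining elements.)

4

Let dp[i] be the longest increasing subsequence ending at position i. Then dp = [1, 2, 1, 1, 2, 3, 4].
The maximum is 4; one witness is 9, 13, 14, 16 at positions 1,5,6,7.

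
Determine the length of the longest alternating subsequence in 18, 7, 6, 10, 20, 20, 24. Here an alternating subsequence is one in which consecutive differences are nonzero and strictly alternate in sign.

Track the best alternating length ending on an up-step vs a down-step at each position: up/down = 1/1, 1/2, 1/2, 3/2, 3/1, 3/1, 3/1.
The maximum over both is 3; one such subsequence is 18, 7, 10.

3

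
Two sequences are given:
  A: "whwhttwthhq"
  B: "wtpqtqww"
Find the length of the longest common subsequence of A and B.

4

A longest common subsequence is wttw (length 4); the LCS DP confirms no longer common subsequence exists.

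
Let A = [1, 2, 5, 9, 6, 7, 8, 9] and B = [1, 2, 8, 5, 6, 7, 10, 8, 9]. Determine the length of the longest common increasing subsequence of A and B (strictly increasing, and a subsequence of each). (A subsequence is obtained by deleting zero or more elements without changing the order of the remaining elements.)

7

A longest common strictly increasing subsequence is 1, 2, 5, 6, 7, 8, 9 (length 7); it appears in order in both A and B, and no longer such subsequence exists.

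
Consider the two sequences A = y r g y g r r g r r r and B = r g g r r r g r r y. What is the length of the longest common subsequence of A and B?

8

A longest common subsequence is rggrrgrr (length 8); the LCS DP confirms no longer common subsequence exists.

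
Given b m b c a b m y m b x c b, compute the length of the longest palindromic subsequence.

9

One longest palindromic subsequence is bcbmymbcb (positions 1,4,6,7,8,9,10,12,13); it reads the same forward and backward, and the interval DP gives dp[1][13] = 9.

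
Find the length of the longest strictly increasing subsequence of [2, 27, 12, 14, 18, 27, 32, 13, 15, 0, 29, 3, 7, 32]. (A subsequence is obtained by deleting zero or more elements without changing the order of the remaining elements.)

Let dp[i] be the longest increasing subsequence ending at position i. Then dp = [1, 2, 2, 3, 4, 5, 6, 3, 4, 1, 6, 2, 3, 7].
The maximum is 7; one witness is 2, 12, 14, 18, 27, 29, 32 at positions 1,3,4,5,6,11,14.

7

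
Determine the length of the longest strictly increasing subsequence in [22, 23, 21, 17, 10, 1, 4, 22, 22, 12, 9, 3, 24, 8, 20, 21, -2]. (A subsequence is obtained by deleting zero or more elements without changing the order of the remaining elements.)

5

Let dp[i] be the longest increasing subsequence ending at position i. Then dp = [1, 2, 1, 1, 1, 1, 2, 3, 3, 3, 3, 2, 4, 3, 4, 5, 1].
The maximum is 5; one witness is 1, 4, 12, 20, 21 at positions 6,7,10,15,16.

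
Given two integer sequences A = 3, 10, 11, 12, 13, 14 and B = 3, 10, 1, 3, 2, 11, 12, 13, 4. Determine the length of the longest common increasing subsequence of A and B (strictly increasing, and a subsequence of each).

For each value that appears in both, track the longest common increasing run ending there.
The best achievable length is 5; one witness is 3, 10, 11, 12, 13 (A-positions 1,2,3,4,5, B-positions 1,2,6,7,8).

5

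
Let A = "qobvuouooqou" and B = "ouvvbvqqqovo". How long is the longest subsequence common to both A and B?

5

A longest common subsequence is obvoo (length 5); the LCS DP confirms no longer common subsequence exists.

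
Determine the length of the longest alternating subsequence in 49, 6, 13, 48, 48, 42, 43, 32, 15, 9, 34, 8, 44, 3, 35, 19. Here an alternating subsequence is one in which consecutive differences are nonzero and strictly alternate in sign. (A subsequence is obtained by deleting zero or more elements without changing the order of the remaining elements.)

12

Track the best alternating length ending on an up-step vs a down-step at each position: up/down = 1/1, 1/2, 3/2, 3/2, 3/2, 3/4, 5/4, 3/6, 3/6, 3/6, 7/6, 3/8, 9/4, 1/10, 11/10, 11/12.
The maximum over both is 12; one such subsequence is 49, 6, 48, 42, 43, 32, 34, 8, 44, 3, 35, 19.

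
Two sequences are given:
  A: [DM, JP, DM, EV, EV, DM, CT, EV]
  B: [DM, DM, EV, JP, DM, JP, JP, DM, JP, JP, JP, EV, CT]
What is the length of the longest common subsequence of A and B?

Backtracking the LCS table gives one alignment: DM (A1,B5) → JP (A2,B7) → DM (A3,B8) → EV (A5,B12) → CT (A7,B13).
So the longest common subsequence has length 5.

5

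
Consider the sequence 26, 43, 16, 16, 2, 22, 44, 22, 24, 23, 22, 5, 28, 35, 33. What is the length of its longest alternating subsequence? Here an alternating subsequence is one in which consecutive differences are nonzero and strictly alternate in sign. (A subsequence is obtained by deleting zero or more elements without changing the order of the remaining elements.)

A longest alternating subsequence is 26, 43, 16, 44, 22, 24, 23, 35, 33 (positions 1,2,3,7,8,9,10,14,15); its 8 consecutive differences strictly alternate in sign, and length 9 is optimal.

9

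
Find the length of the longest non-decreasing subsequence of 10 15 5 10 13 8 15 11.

Scanning left to right, the best length ending at each element is: 10→1, 15→2, 5→1, 10→2, 13→3, 8→2, 15→4, 11→3.
So the longest non-decreasing subsequence has length 4, e.g. 10, 10, 13, 15.

4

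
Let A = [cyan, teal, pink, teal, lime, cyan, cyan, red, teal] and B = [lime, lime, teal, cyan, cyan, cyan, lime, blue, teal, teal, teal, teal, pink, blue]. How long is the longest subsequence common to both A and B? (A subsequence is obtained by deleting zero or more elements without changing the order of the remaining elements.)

4

Backtracking the LCS table gives one alignment: cyan (A1,B6) → teal (A2,B10) → teal (A4,B11) → teal (A9,B12).
So the longest common subsequence has length 4.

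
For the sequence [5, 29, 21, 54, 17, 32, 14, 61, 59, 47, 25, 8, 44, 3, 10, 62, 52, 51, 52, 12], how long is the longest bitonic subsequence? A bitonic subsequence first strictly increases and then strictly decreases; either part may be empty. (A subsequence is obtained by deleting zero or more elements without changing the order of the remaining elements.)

9

Let inc[i] be the LIS ending at i and dec[i] the longest strictly decreasing subsequence starting at i. inc = [1, 2, 2, 3, 2, 3, 2, 4, 4, 4, 3, 2, 4, 1, 3, 5, 5, 5, 6, 4], dec = [2, 6, 5, 5, 4, 4, 3, 6, 5, 4, 3, 2, 2, 1, 1, 4, 3, 2, 2, 1].
max_i inc[i]+dec[i]−1 = 9, with one witness 5, 29, 54, 61, 59, 47, 25, 8, 3.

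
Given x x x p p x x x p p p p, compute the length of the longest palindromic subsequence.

Using dp[i][j] = 2 + dp[i+1][j−1] if the ends match, else max(dp[i+1][j], dp[i][j−1]):
dp[1][12] = 8. A witness is xxxppxxx at positions 1,2,3,4,5,6,7,8.

8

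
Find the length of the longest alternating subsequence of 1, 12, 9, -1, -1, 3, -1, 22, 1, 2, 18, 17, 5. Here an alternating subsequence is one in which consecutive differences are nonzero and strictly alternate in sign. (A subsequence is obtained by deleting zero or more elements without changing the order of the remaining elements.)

9

A longest alternating subsequence is 1, 12, -1, 3, -1, 22, 1, 18, 17 (positions 1,2,4,6,7,8,9,11,12); its 8 consecutive differences strictly alternate in sign, and length 9 is optimal.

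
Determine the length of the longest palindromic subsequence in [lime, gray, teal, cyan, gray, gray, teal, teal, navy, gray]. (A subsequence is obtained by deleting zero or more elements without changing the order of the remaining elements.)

One longest palindromic subsequence is gray teal gray gray teal gray (positions 2,3,5,6,8,10); it reads the same forward and backward, and the interval DP gives dp[1][10] = 6.

6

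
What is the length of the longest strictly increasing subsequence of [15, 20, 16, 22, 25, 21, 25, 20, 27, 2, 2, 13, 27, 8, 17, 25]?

5

Scanning left to right, the best length ending at each element is: 15→1, 20→2, 16→2, 22→3, 25→4, 21→3, 25→4, 20→3, 27→5, 2→1, 2→1, 13→2, 27→5, 8→2, 17→3, 25→4.
So the longest increasing subsequence has length 5, e.g. 15, 20, 22, 25, 27.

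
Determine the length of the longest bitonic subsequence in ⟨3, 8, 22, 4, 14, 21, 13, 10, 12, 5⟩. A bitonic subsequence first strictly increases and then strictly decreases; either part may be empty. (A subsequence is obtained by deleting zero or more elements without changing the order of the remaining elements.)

7

Let inc[i] be the LIS ending at i and dec[i] the longest strictly decreasing subsequence starting at i. inc = [1, 2, 3, 2, 3, 4, 3, 3, 4, 3], dec = [1, 2, 5, 1, 4, 4, 3, 2, 2, 1].
max_i inc[i]+dec[i]−1 = 7, with one witness 3, 8, 22, 21, 13, 12, 5.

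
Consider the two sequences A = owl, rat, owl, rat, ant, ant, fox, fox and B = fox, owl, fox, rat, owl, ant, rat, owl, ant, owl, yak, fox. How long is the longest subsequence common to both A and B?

Backtracking the LCS table gives one alignment: owl (A1,B2) → rat (A2,B4) → owl (A3,B5) → rat (A4,B7) → ant (A5,B9) → fox (A8,B12).
So the longest common subsequence has length 6.

6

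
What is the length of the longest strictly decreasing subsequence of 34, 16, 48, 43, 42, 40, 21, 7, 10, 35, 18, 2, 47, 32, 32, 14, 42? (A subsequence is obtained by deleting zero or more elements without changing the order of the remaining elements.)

7

One longest decreasing subsequence is 48, 43, 42, 40, 21, 7, 2 (positions 3,4,5,6,7,8,12), of length 7; no longer one exists.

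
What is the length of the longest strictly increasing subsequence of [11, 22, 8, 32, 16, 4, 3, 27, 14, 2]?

Scanning left to right, the best length ending at each element is: 11→1, 22→2, 8→1, 32→3, 16→2, 4→1, 3→1, 27→3, 14→2, 2→1.
So the longest increasing subsequence has length 3, e.g. 11, 22, 32.

3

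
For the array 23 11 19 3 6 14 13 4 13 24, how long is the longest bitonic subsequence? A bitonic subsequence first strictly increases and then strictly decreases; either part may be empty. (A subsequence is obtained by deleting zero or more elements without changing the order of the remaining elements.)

5

Let inc[i] be the LIS ending at i and dec[i] the longest strictly decreasing subsequence starting at i. inc = [1, 1, 2, 1, 2, 3, 3, 2, 3, 4], dec = [5, 3, 4, 1, 2, 3, 2, 1, 1, 1].
max_i inc[i]+dec[i]−1 = 5, with one witness 23, 19, 14, 13, 4.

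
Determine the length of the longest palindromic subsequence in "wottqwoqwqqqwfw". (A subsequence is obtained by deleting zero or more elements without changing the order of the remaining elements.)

Using dp[i][j] = 2 + dp[i+1][j−1] if the ends match, else max(dp[i+1][j], dp[i][j−1]):
dp[1][15] = 8. A witness is wwqqqqww at positions 1,6,8,10,11,12,13,15.

8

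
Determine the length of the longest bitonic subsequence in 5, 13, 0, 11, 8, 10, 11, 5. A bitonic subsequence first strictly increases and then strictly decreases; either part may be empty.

5

Let inc[i] be the LIS ending at i and dec[i] the longest strictly decreasing subsequence starting at i. inc = [1, 2, 1, 2, 2, 3, 4, 2], dec = [2, 4, 1, 3, 2, 2, 2, 1].
max_i inc[i]+dec[i]−1 = 5, with one witness 5, 13, 11, 10, 5.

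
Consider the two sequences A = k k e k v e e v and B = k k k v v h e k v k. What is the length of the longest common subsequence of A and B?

6

A longest common subsequence is kkkvev (length 6); the LCS DP confirms no longer common subsequence exists.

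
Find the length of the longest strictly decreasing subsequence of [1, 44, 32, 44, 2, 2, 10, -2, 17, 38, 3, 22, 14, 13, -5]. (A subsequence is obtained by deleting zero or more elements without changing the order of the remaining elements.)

6

One longest decreasing subsequence is 44, 32, 17, 14, 13, -5 (positions 2,3,9,13,14,15), of length 6; no longer one exists.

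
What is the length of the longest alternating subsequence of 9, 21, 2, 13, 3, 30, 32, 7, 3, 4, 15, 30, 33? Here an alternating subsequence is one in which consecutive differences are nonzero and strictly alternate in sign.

A longest alternating subsequence is 9, 21, 2, 13, 3, 30, 3, 4 (positions 1,2,3,4,5,6,9,10); its 7 consecutive differences strictly alternate in sign, and length 8 is optimal.

8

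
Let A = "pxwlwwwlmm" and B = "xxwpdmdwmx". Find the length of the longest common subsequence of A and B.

4

Backtracking the LCS table gives one alignment: x (A2,B2) → w (A3,B3) → w (A7,B8) → m (A9,B9).
So the longest common subsequence has length 4.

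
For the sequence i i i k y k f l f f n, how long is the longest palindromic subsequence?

One longest palindromic subsequence is fff (positions 7,9,10); it reads the same forward and backward, and the interval DP gives dp[1][11] = 3.

3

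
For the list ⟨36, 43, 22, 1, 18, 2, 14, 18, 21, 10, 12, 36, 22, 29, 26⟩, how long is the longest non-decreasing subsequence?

Let dp[i] be the longest non-decreasing subsequence ending at position i. Then dp = [1, 2, 1, 1, 2, 2, 3, 4, 5, 3, 4, 6, 6, 7, 7].
The maximum is 7; one witness is 1, 2, 14, 18, 21, 22, 29 at positions 4,6,7,8,9,13,14.

7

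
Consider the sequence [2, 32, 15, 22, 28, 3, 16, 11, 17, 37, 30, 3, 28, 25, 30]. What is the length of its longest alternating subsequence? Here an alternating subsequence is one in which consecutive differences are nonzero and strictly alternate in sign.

12

Track the best alternating length ending on an up-step vs a down-step at each position: up/down = 1/1, 2/1, 2/3, 4/3, 4/3, 2/5, 6/5, 6/7, 8/5, 8/1, 8/9, 2/9, 10/9, 10/11, 12/9.
The maximum over both is 12; one such subsequence is 2, 32, 15, 22, 3, 16, 11, 17, 3, 28, 25, 30.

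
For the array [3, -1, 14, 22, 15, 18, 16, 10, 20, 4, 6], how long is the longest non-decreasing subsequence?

Scanning left to right, the best length ending at each element is: 3→1, -1→1, 14→2, 22→3, 15→3, 18→4, 16→4, 10→2, 20→5, 4→2, 6→3.
So the longest non-decreasing subsequence has length 5, e.g. 3, 14, 15, 18, 20.

5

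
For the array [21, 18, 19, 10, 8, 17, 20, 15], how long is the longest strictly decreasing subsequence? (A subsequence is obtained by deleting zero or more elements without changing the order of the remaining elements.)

Let dp[i] be the longest decreasing subsequence ending at position i. Then dp = [1, 2, 2, 3, 4, 3, 2, 4].
The maximum is 4; one witness is 21, 18, 10, 8 at positions 1,2,4,5.

4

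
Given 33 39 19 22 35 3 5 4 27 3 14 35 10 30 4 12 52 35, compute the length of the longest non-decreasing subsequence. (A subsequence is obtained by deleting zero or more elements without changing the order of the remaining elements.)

Scanning left to right, the best length ending at each element is: 33→1, 39→2, 19→1, 22→2, 35→3, 3→1, 5→2, 4→2, 27→3, 3→2, 14→3, 35→4, 10→3, 30→4, 4→3, 12→4, 52→5, 35→5.
So the longest non-decreasing subsequence has length 5, e.g. 19, 22, 35, 35, 52.

5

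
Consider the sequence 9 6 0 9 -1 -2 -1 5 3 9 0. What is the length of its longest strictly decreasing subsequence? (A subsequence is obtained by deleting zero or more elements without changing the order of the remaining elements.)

5

Let dp[i] be the longest decreasing subsequence ending at position i. Then dp = [1, 2, 3, 1, 4, 5, 4, 3, 4, 1, 5].
The maximum is 5; one witness is 9, 6, 0, -1, -2 at positions 1,2,3,5,6.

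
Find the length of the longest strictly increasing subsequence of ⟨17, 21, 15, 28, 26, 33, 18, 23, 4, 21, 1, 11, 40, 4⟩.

5

One longest increasing subsequence is 17, 21, 28, 33, 40 (positions 1,2,4,6,13), of length 5; no longer one exists.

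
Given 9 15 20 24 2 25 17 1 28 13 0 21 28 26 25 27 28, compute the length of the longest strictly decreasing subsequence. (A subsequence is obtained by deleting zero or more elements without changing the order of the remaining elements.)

Let dp[i] be the longest decreasing subsequence ending at position i. Then dp = [1, 1, 1, 1, 2, 1, 2, 3, 1, 3, 4, 2, 1, 2, 3, 2, 1].
The maximum is 4; one witness is 9, 2, 1, 0 at positions 1,5,8,11.

4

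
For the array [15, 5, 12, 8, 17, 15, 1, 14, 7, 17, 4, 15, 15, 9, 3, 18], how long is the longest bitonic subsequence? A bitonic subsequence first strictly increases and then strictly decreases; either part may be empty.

8

One longest bitonic subsequence is 5, 12, 17, 15, 14, 7, 4, 3 (positions 2,3,5,6,8,9,11,15): it rises to 17 then falls. Length 8 is optimal.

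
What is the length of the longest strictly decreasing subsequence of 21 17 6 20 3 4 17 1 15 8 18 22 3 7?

6

Scanning left to right, the best length ending at each element is: 21→1, 17→2, 6→3, 20→2, 3→4, 4→4, 17→3, 1→5, 15→4, 8→5, 18→3, 22→1, 3→6, 7→6.
So the longest decreasing subsequence has length 6, e.g. 21, 20, 17, 15, 8, 3.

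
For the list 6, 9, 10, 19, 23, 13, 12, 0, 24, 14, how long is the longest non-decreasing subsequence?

Scanning left to right, the best length ending at each element is: 6→1, 9→2, 10→3, 19→4, 23→5, 13→4, 12→4, 0→1, 24→6, 14→5.
So the longest non-decreasing subsequence has length 6, e.g. 6, 9, 10, 19, 23, 24.

6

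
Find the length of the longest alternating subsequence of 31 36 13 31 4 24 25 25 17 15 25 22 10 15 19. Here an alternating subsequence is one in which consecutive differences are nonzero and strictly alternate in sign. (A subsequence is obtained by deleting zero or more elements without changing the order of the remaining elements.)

Track the best alternating length ending on an up-step vs a down-step at each position: up/down = 1/1, 2/1, 1/3, 4/3, 1/5, 6/5, 6/5, 6/5, 6/7, 6/7, 8/5, 8/9, 6/9, 10/9, 10/9.
The maximum over both is 10; one such subsequence is 31, 36, 13, 31, 4, 24, 17, 25, 10, 15.

10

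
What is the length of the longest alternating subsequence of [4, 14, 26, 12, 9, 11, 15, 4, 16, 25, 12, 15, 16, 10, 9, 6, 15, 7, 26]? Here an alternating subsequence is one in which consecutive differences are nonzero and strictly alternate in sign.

12

A longest alternating subsequence is 4, 14, 9, 11, 4, 16, 12, 15, 10, 15, 7, 26 (positions 1,2,5,6,8,9,11,12,14,17,18,19); its 11 consecutive differences strictly alternate in sign, and length 12 is optimal.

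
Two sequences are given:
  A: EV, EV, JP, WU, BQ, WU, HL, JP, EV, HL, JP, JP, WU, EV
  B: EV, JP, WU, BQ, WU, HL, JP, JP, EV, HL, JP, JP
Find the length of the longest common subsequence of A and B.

11

Backtracking the LCS table gives one alignment: EV (A2,B1) → JP (A3,B2) → WU (A4,B3) → BQ (A5,B4) → WU (A6,B5) → HL (A7,B6) → JP (A8,B8) → EV (A9,B9) → HL (A10,B10) → JP (A11,B11) → JP (A12,B12).
So the longest common subsequence has length 11.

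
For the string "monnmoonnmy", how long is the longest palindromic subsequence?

8

Using dp[i][j] = 2 + dp[i+1][j−1] if the ends match, else max(dp[i+1][j], dp[i][j−1]):
dp[1][11] = 8. A witness is mnnoonnm at positions 1,3,4,6,7,8,9,10.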